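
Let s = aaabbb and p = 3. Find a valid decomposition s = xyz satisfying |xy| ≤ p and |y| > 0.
x = 'a', y = 'aa', z = 'bbb'

For s = aaabbb and p = 3, one valid decomposition is:
- x = 'a' (length 1)
- y = 'aa' (length 2)
- z = 'bbb' (length 3)

Verification:
- xyz = 'a' + 'aa' + 'bbb' = aaabbb ✓
- |xy| = 3 ≤ 3 ✓
- |y| = 2 > 0 ✓

All pumping lemma constraints are satisfied.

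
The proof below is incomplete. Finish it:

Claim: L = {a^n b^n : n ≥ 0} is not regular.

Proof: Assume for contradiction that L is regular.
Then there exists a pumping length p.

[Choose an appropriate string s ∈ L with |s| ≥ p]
s = a^p b^p

This string is in L (has equal a's and b's) and has length 2p ≥ p.
Any decomposition xyz with |xy| ≤ p means y consists only of a's,
so pumping will unbalance the counts.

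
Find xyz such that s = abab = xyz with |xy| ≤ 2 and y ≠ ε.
x = '', y = 'a', z = 'bab'

For s = abab and p = 2, one valid decomposition is:
- x = '' (length 0)
- y = 'a' (length 1)
- z = 'bab' (length 3)

Verification:
- xyz = '' + 'a' + 'bab' = abab ✓
- |xy| = 1 ≤ 2 ✓
- |y| = 1 > 0 ✓

All pumping lemma constraints are satisfied.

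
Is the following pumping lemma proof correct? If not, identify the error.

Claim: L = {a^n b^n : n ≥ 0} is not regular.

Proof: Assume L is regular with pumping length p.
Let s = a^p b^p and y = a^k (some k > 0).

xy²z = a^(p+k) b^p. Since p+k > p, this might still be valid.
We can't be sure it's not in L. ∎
The proof is INCORRECT.

Error: The conclusion is wrong.
xy²z = a^(p+k) b^p is definitely NOT in L because the number of a's (p+k) ≠ number of b's (p).
The proof incorrectly doubts what is actually a valid contradiction.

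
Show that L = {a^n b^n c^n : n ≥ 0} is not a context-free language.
Assume for contradiction that L is context-free, and let p ≥ 1 be the pumping length given by the pumping lemma for CFLs.
Choose s = a^p b^p c^p. Then s ∈ L and |s| = 3p ≥ p.
By the CFL pumping lemma, s = uvxyz for some u, v, x, y, z with |vxy| ≤ p, |vy| ≥ 1, and uv^i xy^i z ∈ L for every i ≥ 0.

Because |vxy| ≤ p, the window vxy cannot contain both an a and a c: any substring of s containing both must include the entire block b^p plus at least one a and one c, so it has length ≥ p + 2 > p.
Hence at least one of the letters a, c does not occur in vy at all.

Take i = 0: the string uxz is obtained from s by deleting |vy| ≥ 1 symbols, so |uxz| = 3p − |vy| < 3p.
But the letter (a or c) that does not occur in vy still occurs exactly p times in uxz. Every string of L with exactly p copies of some letter is a^p b^p c^p, of length 3p. Since |uxz| < 3p, uxz ∉ L.

This contradicts the CFL pumping lemma, which requires uv^i xy^i z ∈ L for all i ≥ 0.
Hence L = {a^n b^n c^n : n ≥ 0} is not context-free. ∎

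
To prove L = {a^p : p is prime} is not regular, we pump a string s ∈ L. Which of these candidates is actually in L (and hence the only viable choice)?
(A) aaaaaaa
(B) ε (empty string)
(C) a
(A) aaaaaaa

The pumping lemma is applied to a string s that lies in L, so first check membership of each option:
- (A) aaaaaaa has length 7, which is prime, so it is in L ✓
- (B) ε has length 0, which is not prime, so it is not in L ✗
- (C) a has length 1, which is not prime, so it is not in L ✗

Only (A) aaaaaaa is in L, so it is the only candidate that could play the role of s.
(In a complete proof one picks s in terms of the pumping length p so that |s| ≥ p is guaranteed; a fixed string like aaaaaaa illustrates the shape of such an s.)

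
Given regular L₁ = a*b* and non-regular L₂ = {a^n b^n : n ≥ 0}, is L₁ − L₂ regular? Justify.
No — L₁ − L₂ is not regular.

a*b* − {a^n b^n} = {a^n b^m : n ≠ m}. If this were regular, then its complement intersected with a*b*, namely {a^n b^n : n ≥ 0}, would be regular too (closure under complement and intersection) — contradiction. So L₁ − L₂ is not regular.

Note that the bare facts "L₁ regular, L₂ non-regular" do not settle the question by themselves: the closure of regular languages under ∪, ∩, complement and difference applies only when BOTH operands are regular. With a non-regular operand the result can come out regular or non-regular depending on the specific languages, so one has to work out L₁ − L₂ for this particular pair, as above.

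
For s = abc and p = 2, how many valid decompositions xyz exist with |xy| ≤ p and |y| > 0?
3

For s = 'abc' with pumping length p = 2:

Constraints: |xy| ≤ 2, |y| > 0

Valid decompositions (|xy| ≤ p, |y| ≥ 1):
  • x='', y='a', z='bc'
  • x='a', y='b', z='c'
  • x='', y='ab', z='c'

Total count: 3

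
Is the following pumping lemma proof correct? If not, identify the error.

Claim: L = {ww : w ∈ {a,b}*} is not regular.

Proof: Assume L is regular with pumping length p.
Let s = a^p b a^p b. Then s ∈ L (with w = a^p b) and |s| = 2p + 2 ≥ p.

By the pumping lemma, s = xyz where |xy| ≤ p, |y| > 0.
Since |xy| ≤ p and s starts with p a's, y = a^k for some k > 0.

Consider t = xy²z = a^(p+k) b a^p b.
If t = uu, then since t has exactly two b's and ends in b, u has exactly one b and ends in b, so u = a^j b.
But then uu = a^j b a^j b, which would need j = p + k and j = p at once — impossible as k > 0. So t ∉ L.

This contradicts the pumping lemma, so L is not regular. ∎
The proof is correct.

This proof is valid because:
1. s = a^p b a^p b is in L and is chosen in terms of p, so |s| ≥ p holds for every p
2. The decomposition analysis is correct: |xy| ≤ p forces y to lie inside the leading a's
3. The contradiction is valid: the argument shows a^(p+k) b a^p b cannot be split into two equal halves
4. The conclusion follows logically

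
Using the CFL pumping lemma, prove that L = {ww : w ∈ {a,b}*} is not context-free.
Assume for contradiction that L is context-free, and let p ≥ 1 be the pumping length given by the pumping lemma for CFLs.
Choose s = a^p b^p a^p b^p. Then s ∈ L (take w = a^p b^p) and |s| = 4p ≥ p.
By the CFL pumping lemma, s = uvxyz for some u, v, x, y, z with |vxy| ≤ p, |vy| ≥ 1, and uv^i xy^i z ∈ L for every i ≥ 0.

Write s as four blocks A₁ B₁ A₂ B₂ with A₁ = A₂ = a^p and B₁ = B₂ = b^p. Since |vxy| ≤ p, the window vxy lies inside at most two adjacent blocks. Take i = 0 and let t = uxz, so |t| = 4p − |vy| with 1 ≤ |vy| ≤ p. If |t| is odd, t ∉ L immediately, so assume |vy| is even (hence |vy| ≥ 2) and |t|/2 = 2p − |vy|/2, which satisfies p ≤ |t|/2 ≤ 2p − 1.

Case 1 (vxy inside A₁B₁): t = a^(p−j) b^(p−l) a^p b^p with j + l = |vy|. The second half of t has length < 2p, so it is a suffix of the trailing a^p b^p and ends in b; the first half is a^(p−j) b^(p−l) a^((j+l)/2), which ends in a because (j+l)/2 ≥ 1. The halves differ, so t ∉ L.

Case 2 (vxy inside B₁A₂, straddling the middle): t = a^p b^(p−j) a^(p−l) b^p with j + l = |vy|. If t = ww, then w is a prefix of t of length ≥ p, so w begins with a^p; and w is a suffix of t of length ≥ p, so w ends with b^p. That forces |w| ≥ 2p, contradicting |w| = |t|/2 ≤ 2p − 1. So t ∉ L.

Case 3 (vxy inside A₂B₂): t = a^p b^p a^(p−j) b^(p−l) with j + l = |vy|. The first half of t is a prefix of a^p b^p, so it begins with a; the second half is b^((j+l)/2) a^(p−j) b^(p−l), which begins with b. The halves differ, so t ∉ L.

In every case uv⁰xy⁰z = uxz ∉ L.

This contradicts the CFL pumping lemma, which requires uv^i xy^i z ∈ L for all i ≥ 0.
Hence L = {ww : w ∈ {a,b}*} is not context-free. ∎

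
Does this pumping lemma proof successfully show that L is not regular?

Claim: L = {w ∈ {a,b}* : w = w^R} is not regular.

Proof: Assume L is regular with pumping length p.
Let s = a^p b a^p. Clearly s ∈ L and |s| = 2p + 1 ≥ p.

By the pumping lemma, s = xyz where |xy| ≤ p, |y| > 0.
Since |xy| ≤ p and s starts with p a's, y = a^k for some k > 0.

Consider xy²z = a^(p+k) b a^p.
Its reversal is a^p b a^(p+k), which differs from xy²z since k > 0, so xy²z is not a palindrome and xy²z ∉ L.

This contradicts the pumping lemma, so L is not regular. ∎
The proof is correct.

This proof is valid because:
1. s = a^p b a^p is in L and is chosen in terms of p, so |s| ≥ p holds for every p
2. The decomposition analysis is correct: |xy| ≤ p forces y to lie inside the leading a's
3. The contradiction is valid: a^(p+k) b a^p has more a's before the b than after it, so it is not a palindrome
4. The conclusion follows logically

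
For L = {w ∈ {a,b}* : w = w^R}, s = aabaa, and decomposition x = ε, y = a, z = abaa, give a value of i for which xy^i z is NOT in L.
i = 0

xy⁰z = ε · ε · abaa = abaa; abaa reversed is aaba ≠ abaa, so it is not a palindrome and is not in L.
(Other choices also work, e.g. i = 2, 3; only i = 1 is guaranteed to stay in L since xy¹z = s.)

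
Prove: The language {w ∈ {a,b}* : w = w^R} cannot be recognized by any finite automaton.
Assume for contradiction that L is regular, and let p ≥ 1 be the pumping length given by the pumping lemma.
Choose s = a^p b a^p. Then s ∈ L (it reads the same in both directions) and |s| = 2p + 1 ≥ p.
By the pumping lemma, s = xyz for some x, y, z with |xy| ≤ p, |y| ≥ 1, and xy^i z ∈ L for every i ≥ 0.
Since |xy| ≤ p and the first p symbols of s are all a's, y = a^k for some k with 1 ≤ k ≤ p.

Take i = 0: xy⁰z = a^(p − k) b a^p.
Its reversal is a^p b a^(p − k). These differ because the block of a's before the unique b has length p − k in one and p in the other, and p − k ≠ p since k ≥ 1. So xy⁰z is not a palindrome, i.e. xy⁰z ∉ L.

This contradicts the pumping lemma, which requires xy^i z ∈ L for all i ≥ 0.
Hence L = {w ∈ {a,b}* : w = w^R} is not regular. ∎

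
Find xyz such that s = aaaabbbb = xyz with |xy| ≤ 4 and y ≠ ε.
x = 'aaa', y = 'a', z = 'bbbb'

For s = aaaabbbb and p = 4, one valid decomposition is:
- x = 'aaa' (length 3)
- y = 'a' (length 1)
- z = 'bbbb' (length 4)

Verification:
- xyz = 'aaa' + 'a' + 'bbbb' = aaaabbbb ✓
- |xy| = 4 ≤ 4 ✓
- |y| = 1 > 0 ✓

All pumping lemma constraints are satisfied.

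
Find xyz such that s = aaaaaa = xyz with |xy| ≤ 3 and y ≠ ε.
x = 'a', y = 'a', z = 'aaaa'

For s = aaaaaa and p = 3, one valid decomposition is:
- x = 'a' (length 1)
- y = 'a' (length 1)
- z = 'aaaa' (length 4)

Verification:
- xyz = 'a' + 'a' + 'aaaa' = aaaaaa ✓
- |xy| = 2 ≤ 3 ✓
- |y| = 1 > 0 ✓

All pumping lemma constraints are satisfied.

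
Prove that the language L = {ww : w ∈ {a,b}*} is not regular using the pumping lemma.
Assume for contradiction that L is regular, and let p ≥ 1 be the pumping length given by the pumping lemma.
Choose s = a^p b a^p b. Then s ∈ L (take w = a^p b) and |s| = 2p + 2 ≥ p.
By the pumping lemma, s = xyz for some x, y, z with |xy| ≤ p, |y| ≥ 1, and xy^i z ∈ L for every i ≥ 0.
Since |xy| ≤ p and the first p symbols of s are all a's, y = a^k for some k with 1 ≤ k ≤ p.

Take i = 2: t = xy²z = a^(p + k) b a^p b.
Suppose t = uu for some string u. The string t contains exactly two b's and ends in b, so u contains exactly one b and ends in b; hence u = a^j b for some j, and uu = a^j b a^j b. Comparing with t = a^(p + k) b a^p b forces j = p + k (first block) and j = p (second block), which is impossible since k ≥ 1. So t ∉ L.

This contradicts the pumping lemma, which requires xy^i z ∈ L for all i ≥ 0.
Hence L = {ww : w ∈ {a,b}*} is not regular. ∎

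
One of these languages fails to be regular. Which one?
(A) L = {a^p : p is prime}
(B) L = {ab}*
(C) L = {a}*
(A) {a^p : p is prime}

(A) L = {a^p : p is prime} is NOT regular.

The pumping lemma can be used to prove this:
After pumping, the length becomes composite

The other languages are regular because they can be recognized by finite automata.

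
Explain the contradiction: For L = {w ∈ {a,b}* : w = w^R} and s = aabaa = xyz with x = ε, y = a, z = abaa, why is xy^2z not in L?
xy²z = aaabaa ∉ L

Pumping with i = 2 replaces y = a by y² = aa:
- Original: s = xyz = aabaa; aabaa reversed is aabaa, the same string, so it is a palindrome and is in L
- Pumped: xy²z = ε · aa · abaa = aaabaa
- aaabaa reversed is aabaaa ≠ aaabaa, so it is not a palindrome and is not in L

The pumping lemma would require xy²z ∈ L, so this decomposition yields a contradiction.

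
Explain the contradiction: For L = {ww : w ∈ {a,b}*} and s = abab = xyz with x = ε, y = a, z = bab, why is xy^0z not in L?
xy⁰z = bab ∉ L

Pumping with i = 0 replaces y = a by y⁰ = ε:
- Original: s = xyz = abab; abab splits into halves ab · ab, which are equal, so it is in L (w = ab)
- Pumped: xy⁰z = ε · ε · bab = bab
- bab has odd length 3, so it cannot be written as ww and is not in L

The pumping lemma would require xy⁰z ∈ L, so this decomposition yields a contradiction.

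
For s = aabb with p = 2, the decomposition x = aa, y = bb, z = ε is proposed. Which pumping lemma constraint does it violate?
Violated: |xy| ≤ p

The decomposition x = aa, y = bb, z = ε for s = aabb with p = 2
violates the constraint: |xy| ≤ p

|xy| = |aabb| = 4 > 2 = p. The decomposition puts too many characters in xy.

Pumping lemma constraints:
1. xyz = s (decomposition is valid)
2. |xy| ≤ p
3. |y| > 0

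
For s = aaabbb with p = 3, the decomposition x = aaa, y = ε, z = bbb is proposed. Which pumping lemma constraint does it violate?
Violated: |y| > 0

The decomposition x = aaa, y = ε, z = bbb for s = aaabbb with p = 3
violates the constraint: |y| > 0

|y| = 0, but the pumping lemma requires |y| > 0 (y must be non-empty).

Pumping lemma constraints:
1. xyz = s (decomposition is valid)
2. |xy| ≤ p
3. |y| > 0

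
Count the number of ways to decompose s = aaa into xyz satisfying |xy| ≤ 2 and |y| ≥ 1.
3

For s = 'aaa' with pumping length p = 2:

Constraints: |xy| ≤ 2, |y| > 0

Valid decompositions (|xy| ≤ p, |y| ≥ 1):
  • x='', y='a', z='aa'
  • x='a', y='a', z='a'
  • x='', y='aa', z='a'

Total count: 3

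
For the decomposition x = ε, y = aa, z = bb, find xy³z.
aaaaaabb

Given x = '', y = 'aa', z = 'bb' and i = 3:

xy^3z = x + y·y·...·y (3 times) + z
       = '' + 'aa'^3 + 'bb'
       = '' + 'aaaaaa' + 'bb'
       = 'aaaaaabb'

The pumped string is 'aaaaaabb' with length 8.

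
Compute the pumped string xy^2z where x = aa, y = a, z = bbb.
aaaabbb

Given x = 'aa', y = 'a', z = 'bbb' and i = 2:

xy^2z = x + y·y·...·y (2 times) + z
       = 'aa' + 'a'^2 + 'bbb'
       = 'aa' + 'aa' + 'bbb'
       = 'aaaabbb'

The pumped string is 'aaaabbb' with length 7.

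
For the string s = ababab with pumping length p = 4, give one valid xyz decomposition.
x = 'a', y = 'b', z = 'abab'

For s = ababab and p = 4, one valid decomposition is:
- x = 'a' (length 1)
- y = 'b' (length 1)
- z = 'abab' (length 4)

Verification:
- xyz = 'a' + 'b' + 'abab' = ababab ✓
- |xy| = 2 ≤ 4 ✓
- |y| = 1 > 0 ✓

All pumping lemma constraints are satisfied.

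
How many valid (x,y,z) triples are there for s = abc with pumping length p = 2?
3

For s = 'abc' with pumping length p = 2:

Constraints: |xy| ≤ 2, |y| > 0

Valid decompositions (|xy| ≤ p, |y| ≥ 1):
  • x='', y='a', z='bc'
  • x='a', y='b', z='c'
  • x='', y='ab', z='c'

Total count: 3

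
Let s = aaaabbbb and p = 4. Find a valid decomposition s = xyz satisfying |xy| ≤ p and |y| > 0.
x = 'aa', y = 'a', z = 'abbbb'

For s = aaaabbbb and p = 4, one valid decomposition is:
- x = 'aa' (length 2)
- y = 'a' (length 1)
- z = 'abbbb' (length 5)

Verification:
- xyz = 'aa' + 'a' + 'abbbb' = aaaabbbb ✓
- |xy| = 3 ≤ 4 ✓
- |y| = 1 > 0 ✓

All pumping lemma constraints are satisfied.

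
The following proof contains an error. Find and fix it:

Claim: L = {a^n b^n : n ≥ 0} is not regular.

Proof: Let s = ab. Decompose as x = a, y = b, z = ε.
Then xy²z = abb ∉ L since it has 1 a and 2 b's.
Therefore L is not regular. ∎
Error: The string s = ab might be shorter than the pumping length p.

Correction: Choose s = a^p b^p to ensure |s| ≥ p. Also, the decomposition is wrong: with |xy| ≤ p, y cannot include b's when s starts with p a's.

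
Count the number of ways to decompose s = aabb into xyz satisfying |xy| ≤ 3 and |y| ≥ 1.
6

For s = 'aabb' with pumping length p = 3:

Constraints: |xy| ≤ 3, |y| > 0

Valid decompositions (|xy| ≤ p, |y| ≥ 1):
  • x='', y='a', z='abb'
  • x='a', y='a', z='bb'
  • x='', y='aa', z='bb'
  • x='aa', y='b', z='b'
  • x='a', y='ab', z='b'
  • x='', y='aab', z='b'

Total count: 6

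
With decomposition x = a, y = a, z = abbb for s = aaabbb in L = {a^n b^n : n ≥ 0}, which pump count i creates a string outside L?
i = 3

xy³z = a · aaa · abbb = aaaaabbb; aaaaabbb has 5 a's and 3 b's; 5 ≠ 3, so it is not in L.
(Other choices also work, e.g. i = 0, 2; only i = 1 is guaranteed to stay in L since xy¹z = s.)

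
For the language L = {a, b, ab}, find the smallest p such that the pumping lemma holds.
p = 3

For a finite language L, the pumping lemma holds vacuously if p > max|s| for s ∈ L.

The longest string in L = {a, b, ab} has length 2.
If p = 3, then no string s ∈ L has |s| ≥ p, so the condition is vacuously true.

The minimum pumping length is p = 3.

Why no smaller p works: for any p ≤ 2, the longest string s ∈ L has |s| = 2 ≥ p, so it would
have to be pumpable; but pumping up (i = 2, 3, ...) produces ever longer strings, which cannot all lie in the
finite language L. So the pumping property fails for every p ≤ 2.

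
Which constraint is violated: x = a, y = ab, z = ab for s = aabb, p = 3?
Violated: xyz = s

The decomposition x = a, y = ab, z = ab for s = aabb with p = 3
violates the constraint: xyz = s

xyz = 'a' + 'ab' + 'ab' = 'aabab' ≠ 'aabb' = s. The decomposition doesn't reconstruct s.

Pumping lemma constraints:
1. xyz = s (decomposition is valid)
2. |xy| ≤ p
3. |y| > 0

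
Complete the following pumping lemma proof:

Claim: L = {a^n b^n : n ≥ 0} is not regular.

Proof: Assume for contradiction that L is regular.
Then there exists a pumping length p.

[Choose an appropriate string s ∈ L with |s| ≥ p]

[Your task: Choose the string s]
s = a^p b^p

This string is in L (has equal a's and b's) and has length 2p ≥ p.
Any decomposition xyz with |xy| ≤ p means y consists only of a's,
so pumping will unbalance the counts.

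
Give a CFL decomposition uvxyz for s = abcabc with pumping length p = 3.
u='ab', v='c', x='a', y='b', z='c'

For s = abcabc with pumping length p = 3:

One valid decomposition:
- u = 'ab'
- v = 'c'
- x = 'a'
- y = 'b'
- z = 'c'

Verification:
- uvxyz = 'ab' + 'c' + 'a' + 'b' + 'c' = abcabc ✓
- |vxy| = |'cab'| = 3 ≤ 3 ✓
- |vy| = |'cb'| = 2 > 0 ✓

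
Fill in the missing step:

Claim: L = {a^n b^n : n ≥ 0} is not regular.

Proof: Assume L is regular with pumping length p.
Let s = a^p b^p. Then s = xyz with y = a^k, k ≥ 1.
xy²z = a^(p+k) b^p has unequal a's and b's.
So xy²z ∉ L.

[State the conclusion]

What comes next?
This contradicts the pumping lemma for regular languages,
which guarantees xy^i z ∈ L for all i ≥ 0.

Since our assumption that L is regular leads to a contradiction,
we conclude that L = {a^n b^n : n ≥ 0} is NOT regular. ∎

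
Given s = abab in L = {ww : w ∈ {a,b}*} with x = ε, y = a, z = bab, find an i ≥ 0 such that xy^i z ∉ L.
i = 0

xy⁰z = ε · ε · bab = bab; bab has odd length 3, so it cannot be written as ww and is not in L.
(Other choices also work, e.g. i = 2, 3; only i = 1 is guaranteed to stay in L since xy¹z = s.)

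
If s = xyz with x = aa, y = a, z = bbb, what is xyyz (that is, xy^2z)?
aaaabbb

Given x = 'aa', y = 'a', z = 'bbb' and i = 2:

xy^2z = x + y·y·...·y (2 times) + z
       = 'aa' + 'a'^2 + 'bbb'
       = 'aa' + 'aa' + 'bbb'
       = 'aaaabbb'

The pumped string is 'aaaabbb' with length 7.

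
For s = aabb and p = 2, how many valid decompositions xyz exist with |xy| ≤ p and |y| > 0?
3

For s = 'aabb' with pumping length p = 2:

Constraints: |xy| ≤ 2, |y| > 0

Valid decompositions (|xy| ≤ p, |y| ≥ 1):
  • x='', y='a', z='abb'
  • x='a', y='a', z='bb'
  • x='', y='aa', z='bb'

Total count: 3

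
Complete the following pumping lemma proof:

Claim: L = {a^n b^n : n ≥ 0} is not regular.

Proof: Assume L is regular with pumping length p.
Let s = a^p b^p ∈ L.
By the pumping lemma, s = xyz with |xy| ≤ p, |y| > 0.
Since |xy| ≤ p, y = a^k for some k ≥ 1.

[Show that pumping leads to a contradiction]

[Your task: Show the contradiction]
Consider xy²z = a^(p+k) b^p.

Since k ≥ 1, we have p + k > p.
So xy²z has more a's than b's: (p+k) a's vs p b's.
This means xy²z ∉ L because a^n b^n requires equal counts.

This contradicts the pumping lemma which states xy²z ∈ L.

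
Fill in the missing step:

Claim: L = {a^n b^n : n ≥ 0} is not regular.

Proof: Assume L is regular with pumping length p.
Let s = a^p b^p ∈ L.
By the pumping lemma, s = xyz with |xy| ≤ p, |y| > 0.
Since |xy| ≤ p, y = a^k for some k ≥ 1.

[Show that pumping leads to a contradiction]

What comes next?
Consider xy²z = a^(p+k) b^p.

Since k ≥ 1, we have p + k > p.
So xy²z has more a's than b's: (p+k) a's vs p b's.
This means xy²z ∉ L because a^n b^n requires equal counts.

This contradicts the pumping lemma which states xy²z ∈ L.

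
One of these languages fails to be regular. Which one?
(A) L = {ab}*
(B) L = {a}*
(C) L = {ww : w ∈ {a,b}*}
(C) {ww : w ∈ {a,b}*}

(C) L = {ww : w ∈ {a,b}*} is NOT regular.

The pumping lemma can be used to prove this:
After pumping, the two halves no longer match

The other languages are regular because they can be recognized by finite automata.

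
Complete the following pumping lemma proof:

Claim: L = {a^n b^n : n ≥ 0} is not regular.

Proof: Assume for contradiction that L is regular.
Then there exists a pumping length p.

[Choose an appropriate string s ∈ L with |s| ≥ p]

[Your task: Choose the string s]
s = a^p b^p

This string is in L (has equal a's and b's) and has length 2p ≥ p.
Any decomposition xyz with |xy| ≤ p means y consists only of a's,
so pumping will unbalance the counts.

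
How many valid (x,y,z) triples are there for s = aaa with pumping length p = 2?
3

For s = 'aaa' with pumping length p = 2:

Constraints: |xy| ≤ 2, |y| > 0

Valid decompositions (|xy| ≤ p, |y| ≥ 1):
  • x='', y='a', z='aa'
  • x='a', y='a', z='a'
  • x='', y='aa', z='a'

Total count: 3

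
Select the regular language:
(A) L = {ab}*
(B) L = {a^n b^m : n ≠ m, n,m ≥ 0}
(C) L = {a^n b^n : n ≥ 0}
(A) {ab}*

(A) L = {ab}* is regular.

This can be recognized by a finite automaton (DFA/NFA).
Regular expressions like {ab}* define regular languages.

The other choices are not regular:
- {a^n b^m : n ≠ m, n,m ≥ 0}: After pumping a's, we can make n = m
- {a^n b^n : n ≥ 0}: After pumping, the number of a's and b's become unequal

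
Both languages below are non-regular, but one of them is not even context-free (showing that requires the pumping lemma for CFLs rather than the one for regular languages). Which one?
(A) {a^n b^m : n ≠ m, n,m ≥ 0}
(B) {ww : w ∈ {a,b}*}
(B) {ww : w ∈ {a,b}*}

(B) {ww : w ∈ {a,b}*} requires the CFL pumping lemma.

- {a^n b^m : n ≠ m, n,m ≥ 0} is context-free (but not regular)
  • Can be shown non-regular with the regular pumping lemma
  • After pumping a's, we can make n = m

- {ww : w ∈ {a,b}*} is NOT context-free
  • Requires the CFL pumping lemma to prove
  • Even a PDA cannot compare two arbitrary halves symbol by symbol; CFL pumping on a^p b^p a^p b^p fails

The CFL pumping lemma is "stronger" in that it can prove non-membership
in the larger class of context-free languages.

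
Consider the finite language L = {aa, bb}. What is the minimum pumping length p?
p = 3

For a finite language L, the pumping lemma holds vacuously if p > max|s| for s ∈ L.

The longest string in L = {aa, bb} has length 2.
If p = 3, then no string s ∈ L has |s| ≥ p, so the condition is vacuously true.

The minimum pumping length is p = 3.

Why no smaller p works: for any p ≤ 2, the longest string s ∈ L has |s| = 2 ≥ p, so it would
have to be pumpable; but pumping up (i = 2, 3, ...) produces ever longer strings, which cannot all lie in the
finite language L. So the pumping property fails for every p ≤ 2.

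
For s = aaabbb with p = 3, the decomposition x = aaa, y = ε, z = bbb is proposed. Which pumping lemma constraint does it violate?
Violated: |y| > 0

The decomposition x = aaa, y = ε, z = bbb for s = aaabbb with p = 3
violates the constraint: |y| > 0

|y| = 0, but the pumping lemma requires |y| > 0 (y must be non-empty).

Pumping lemma constraints:
1. xyz = s (decomposition is valid)
2. |xy| ≤ p
3. |y| > 0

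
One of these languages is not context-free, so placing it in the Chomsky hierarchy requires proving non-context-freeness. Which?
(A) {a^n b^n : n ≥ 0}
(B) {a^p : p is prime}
(B) {a^p : p is prime}

(B) {a^p : p is prime} requires the CFL pumping lemma.

- {a^n b^n : n ≥ 0} is context-free (but not regular)
  • Can be shown non-regular with the regular pumping lemma
  • After pumping, the number of a's and b's become unequal

- {a^p : p is prime} is NOT context-free
  • Requires the CFL pumping lemma to prove
  • The CFL pumping lemma also fails because prime gaps are unbounded

The CFL pumping lemma is "stronger" in that it can prove non-membership
in the larger class of context-free languages.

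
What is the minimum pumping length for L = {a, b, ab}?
p = 3

For a finite language L, the pumping lemma holds vacuously if p > max|s| for s ∈ L.

The longest string in L = {a, b, ab} has length 2.
If p = 3, then no string s ∈ L has |s| ≥ p, so the condition is vacuously true.

The minimum pumping length is p = 3.

Why no smaller p works: for any p ≤ 2, the longest string s ∈ L has |s| = 2 ≥ p, so it would
have to be pumpable; but pumping up (i = 2, 3, ...) produces ever longer strings, which cannot all lie in the
finite language L. So the pumping property fails for every p ≤ 2.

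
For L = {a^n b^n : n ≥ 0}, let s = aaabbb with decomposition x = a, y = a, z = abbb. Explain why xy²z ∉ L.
xy²z = aaaabbb ∉ L

Pumping with i = 2 replaces y = a by y² = aa:
- Original: s = xyz = aaabbb; aaabbb = a^3 b^3 has equal counts (3 = 3), so it is in L
- Pumped: xy²z = a · aa · abbb = aaaabbb
- aaaabbb has 4 a's and 3 b's; 4 ≠ 3, so it is not in L

The pumping lemma would require xy²z ∈ L, so this decomposition yields a contradiction.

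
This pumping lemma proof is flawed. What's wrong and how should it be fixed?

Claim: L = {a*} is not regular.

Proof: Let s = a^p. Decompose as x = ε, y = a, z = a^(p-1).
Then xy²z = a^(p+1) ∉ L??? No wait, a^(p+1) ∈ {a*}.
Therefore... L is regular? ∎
Error: The proof attempts to show a*  is not regular, but a* IS regular!

Correction: a* is a regular language (recognized by a simple DFA with one accepting state and self-loop on 'a'). The pumping lemma can only prove non-regularity, not regularity. For regular languages, pumping always works.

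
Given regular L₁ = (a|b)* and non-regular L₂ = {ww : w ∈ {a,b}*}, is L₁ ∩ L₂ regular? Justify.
No — L₁ ∩ L₂ is not regular.

(a|b)* is all strings over {a,b}, so L₁ ∩ L₂ = {ww : w ∈ {a,b}*} = L₂ itself, which is not regular (pump s = a^p b a^p b).

Note that the bare facts "L₁ regular, L₂ non-regular" do not settle the question by themselves: the closure of regular languages under ∪, ∩, complement and difference applies only when BOTH operands are regular. With a non-regular operand the result can come out regular or non-regular depending on the specific languages, so one has to work out L₁ ∩ L₂ for this particular pair, as above.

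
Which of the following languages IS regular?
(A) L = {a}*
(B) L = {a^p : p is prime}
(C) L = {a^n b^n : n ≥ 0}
(A) {a}*

(A) L = {a}* is regular.

This can be recognized by a finite automaton (DFA/NFA).
Regular expressions like {a}* define regular languages.

The other choices are not regular:
- {a^p : p is prime}: After pumping, the length becomes composite
- {a^n b^n : n ≥ 0}: After pumping, the number of a's and b's become unequal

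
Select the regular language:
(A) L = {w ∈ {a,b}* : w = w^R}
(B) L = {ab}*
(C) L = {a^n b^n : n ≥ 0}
(B) {ab}*

(B) L = {ab}* is regular.

This can be recognized by a finite automaton (DFA/NFA).
Regular expressions like {ab}* define regular languages.

The other choices are not regular:
- {w ∈ {a,b}* : w = w^R}: After pumping, the string is no longer symmetric
- {a^n b^n : n ≥ 0}: After pumping, the number of a's and b's become unequal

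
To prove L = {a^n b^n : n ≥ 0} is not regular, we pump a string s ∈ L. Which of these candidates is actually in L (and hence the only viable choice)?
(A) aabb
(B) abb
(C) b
(A) aabb

The pumping lemma is applied to a string s that lies in L, so first check membership of each option:
- (A) aabb = a^2 b^2 has equal counts (2 = 2), so it is in L ✓
- (B) abb has 1 a's and 2 b's; 1 ≠ 2, so it is not in L ✗
- (C) b has 0 a's and 1 b's; 0 ≠ 1, so it is not in L ✗

Only (A) aabb is in L, so it is the only candidate that could play the role of s.
(In a complete proof one picks s in terms of the pumping length p so that |s| ≥ p is guaranteed; a fixed string like aabb illustrates the shape of such an s.)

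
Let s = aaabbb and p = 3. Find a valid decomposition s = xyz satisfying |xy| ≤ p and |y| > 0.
x = 'a', y = 'aa', z = 'bbb'

For s = aaabbb and p = 3, one valid decomposition is:
- x = 'a' (length 1)
- y = 'aa' (length 2)
- z = 'bbb' (length 3)

Verification:
- xyz = 'a' + 'aa' + 'bbb' = aaabbb ✓
- |xy| = 3 ≤ 3 ✓
- |y| = 2 > 0 ✓

All pumping lemma constraints are satisfied.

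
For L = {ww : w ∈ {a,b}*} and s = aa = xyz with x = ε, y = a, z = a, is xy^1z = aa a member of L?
Yes

xy¹z = ε · a · a = aa.
aa splits into halves a · a, which are equal, so it is in L (w = a).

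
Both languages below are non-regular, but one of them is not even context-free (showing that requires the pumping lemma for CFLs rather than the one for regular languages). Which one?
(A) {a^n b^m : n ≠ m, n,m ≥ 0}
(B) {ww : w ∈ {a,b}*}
(B) {ww : w ∈ {a,b}*}

(B) {ww : w ∈ {a,b}*} requires the CFL pumping lemma.

- {a^n b^m : n ≠ m, n,m ≥ 0} is context-free (but not regular)
  • Can be shown non-regular with the regular pumping lemma
  • After pumping a's, we can make n = m

- {ww : w ∈ {a,b}*} is NOT context-free
  • Requires the CFL pumping lemma to prove
  • Cannot verify equality of two arbitrary substrings

The CFL pumping lemma is "stronger" in that it can prove non-membership
in the larger class of context-free languages.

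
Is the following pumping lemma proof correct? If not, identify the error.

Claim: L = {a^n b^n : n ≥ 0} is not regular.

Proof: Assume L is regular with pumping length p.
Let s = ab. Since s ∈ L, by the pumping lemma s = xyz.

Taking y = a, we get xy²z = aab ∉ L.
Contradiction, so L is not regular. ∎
The proof is INCORRECT.

Error: The string s = ab may be shorter than p.
The pumping lemma only applies to strings with |s| ≥ p, and p is not under our control.
We must choose s in terms of p, e.g. s = a^p b^p, to ensure |s| ≥ p.
(The proof also fixes one particular y; a valid argument must handle every decomposition with |xy| ≤ p and |y| ≥ 1 — for s = a^p b^p this forces y = a^k, and then xy²z = a^(p+k) b^p ∉ L.)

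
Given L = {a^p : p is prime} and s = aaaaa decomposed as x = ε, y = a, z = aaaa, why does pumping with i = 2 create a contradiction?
xy²z = aaaaaa ∉ L

Pumping with i = 2 replaces y = a by y² = aa:
- Original: s = xyz = aaaaa; aaaaa has length 5, which is prime, so it is in L
- Pumped: xy²z = ε · aa · aaaa = aaaaaa
- aaaaaa has length 6 = 2 × 3, which is not prime, so it is not in L

The pumping lemma would require xy²z ∈ L, so this decomposition yields a contradiction.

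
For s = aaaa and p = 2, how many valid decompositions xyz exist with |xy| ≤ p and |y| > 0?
3

For s = 'aaaa' with pumping length p = 2:

Constraints: |xy| ≤ 2, |y| > 0

Valid decompositions (|xy| ≤ p, |y| ≥ 1):
  • x='', y='a', z='aaa'
  • x='a', y='a', z='aa'
  • x='', y='aa', z='aa'

Total count: 3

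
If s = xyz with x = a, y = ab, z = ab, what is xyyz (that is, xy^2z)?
aababab

Given x = 'a', y = 'ab', z = 'ab' and i = 2:

xy^2z = x + y·y·...·y (2 times) + z
       = 'a' + 'ab'^2 + 'ab'
       = 'a' + 'abab' + 'ab'
       = 'aababab'

The pumped string is 'aababab' with length 7.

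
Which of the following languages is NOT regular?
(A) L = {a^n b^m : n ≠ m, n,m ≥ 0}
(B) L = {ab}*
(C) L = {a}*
(A) {a^n b^m : n ≠ m, n,m ≥ 0}

(A) L = {a^n b^m : n ≠ m, n,m ≥ 0} is NOT regular.

The pumping lemma can be used to prove this:
After pumping a's, we can make n = m

The other languages are regular because they can be recognized by finite automata.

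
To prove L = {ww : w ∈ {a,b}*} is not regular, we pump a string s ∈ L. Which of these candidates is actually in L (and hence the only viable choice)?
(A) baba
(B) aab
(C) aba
(A) baba

The pumping lemma is applied to a string s that lies in L, so first check membership of each option:
- (A) baba splits into halves ba · ba, which are equal, so it is in L (w = ba) ✓
- (B) aab has odd length 3, so it cannot be written as ww and is not in L ✗
- (C) aba has odd length 3, so it cannot be written as ww and is not in L ✗

Only (A) baba is in L, so it is the only candidate that could play the role of s.
(In a complete proof one picks s in terms of the pumping length p so that |s| ≥ p is guaranteed; a fixed string like baba illustrates the shape of such an s.)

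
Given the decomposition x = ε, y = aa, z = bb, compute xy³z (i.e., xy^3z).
aaaaaabb

Given x = '', y = 'aa', z = 'bb' and i = 3:

xy^3z = x + y·y·...·y (3 times) + z
       = '' + 'aa'^3 + 'bb'
       = '' + 'aaaaaa' + 'bb'
       = 'aaaaaabb'

The pumped string is 'aaaaaabb' with length 8.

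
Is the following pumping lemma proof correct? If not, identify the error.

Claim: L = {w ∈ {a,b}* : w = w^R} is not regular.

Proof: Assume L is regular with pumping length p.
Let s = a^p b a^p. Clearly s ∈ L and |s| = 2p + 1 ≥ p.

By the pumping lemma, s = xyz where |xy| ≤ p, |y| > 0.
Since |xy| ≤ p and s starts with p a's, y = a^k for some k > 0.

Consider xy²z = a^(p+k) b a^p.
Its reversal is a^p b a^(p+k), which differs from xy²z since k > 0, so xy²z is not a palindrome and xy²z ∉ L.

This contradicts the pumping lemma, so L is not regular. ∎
The proof is correct.

This proof is valid because:
1. s = a^p b a^p is in L and is chosen in terms of p, so |s| ≥ p holds for every p
2. The decomposition analysis is correct: |xy| ≤ p forces y to lie inside the leading a's
3. The contradiction is valid: a^(p+k) b a^p has more a's before the b than after it, so it is not a palindrome
4. The conclusion follows logically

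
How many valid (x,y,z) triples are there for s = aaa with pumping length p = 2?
3

For s = 'aaa' with pumping length p = 2:

Constraints: |xy| ≤ 2, |y| > 0

Valid decompositions (|xy| ≤ p, |y| ≥ 1):
  • x='', y='a', z='aa'
  • x='a', y='a', z='a'
  • x='', y='aa', z='a'

Total count: 3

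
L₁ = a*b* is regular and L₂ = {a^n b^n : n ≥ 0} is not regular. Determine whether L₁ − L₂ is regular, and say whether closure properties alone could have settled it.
No — L₁ − L₂ is not regular.

a*b* − {a^n b^n} = {a^n b^m : n ≠ m}. If this were regular, then its complement intersected with a*b*, namely {a^n b^n : n ≥ 0}, would be regular too (closure under complement and intersection) — contradiction. So L₁ − L₂ is not regular.

Note that the bare facts "L₁ regular, L₂ non-regular" do not settle the question by themselves: the closure of regular languages under ∪, ∩, complement and difference applies only when BOTH operands are regular. With a non-regular operand the result can come out regular or non-regular depending on the specific languages, so one has to work out L₁ − L₂ for this particular pair, as above.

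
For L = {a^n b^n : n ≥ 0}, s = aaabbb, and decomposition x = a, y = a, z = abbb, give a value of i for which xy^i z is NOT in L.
i = 0

xy⁰z = a · ε · abbb = aabbb; aabbb has 2 a's and 3 b's; 2 ≠ 3, so it is not in L.
(Other choices also work, e.g. i = 2, 3; only i = 1 is guaranteed to stay in L since xy¹z = s.)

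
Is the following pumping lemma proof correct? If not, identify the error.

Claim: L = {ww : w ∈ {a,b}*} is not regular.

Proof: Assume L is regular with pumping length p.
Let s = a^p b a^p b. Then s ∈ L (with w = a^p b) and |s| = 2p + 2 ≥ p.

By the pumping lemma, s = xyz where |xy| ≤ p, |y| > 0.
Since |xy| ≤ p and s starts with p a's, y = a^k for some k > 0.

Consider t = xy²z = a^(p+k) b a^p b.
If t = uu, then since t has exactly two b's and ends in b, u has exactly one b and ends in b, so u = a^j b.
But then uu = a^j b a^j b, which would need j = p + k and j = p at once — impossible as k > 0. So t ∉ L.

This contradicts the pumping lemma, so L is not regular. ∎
The proof is correct.

This proof is valid because:
1. s = a^p b a^p b is in L and is chosen in terms of p, so |s| ≥ p holds for every p
2. The decomposition analysis is correct: |xy| ≤ p forces y to lie inside the leading a's
3. The contradiction is valid: the argument shows a^(p+k) b a^p b cannot be split into two equal halves
4. The conclusion follows logically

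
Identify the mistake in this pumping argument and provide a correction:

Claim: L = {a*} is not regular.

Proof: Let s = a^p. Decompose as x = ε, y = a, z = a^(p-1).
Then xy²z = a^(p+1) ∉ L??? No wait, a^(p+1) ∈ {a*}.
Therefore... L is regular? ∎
Error: The proof attempts to show a*  is not regular, but a* IS regular!

Correction: a* is a regular language (recognized by a simple DFA with one accepting state and self-loop on 'a'). The pumping lemma can only prove non-regularity, not regularity. For regular languages, pumping always works.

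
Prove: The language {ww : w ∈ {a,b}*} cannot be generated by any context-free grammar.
Assume for contradiction that L is context-free, and let p ≥ 1 be the pumping length given by the pumping lemma for CFLs.
Choose s = a^p b^p a^p b^p. Then s ∈ L (take w = a^p b^p) and |s| = 4p ≥ p.
By the CFL pumping lemma, s = uvxyz for some u, v, x, y, z with |vxy| ≤ p, |vy| ≥ 1, and uv^i xy^i z ∈ L for every i ≥ 0.

Write s as four blocks A₁ B₁ A₂ B₂ with A₁ = A₂ = a^p and B₁ = B₂ = b^p. Since |vxy| ≤ p, the window vxy lies inside at most two adjacent blocks. Take i = 0 and let t = uxz, so |t| = 4p − |vy| with 1 ≤ |vy| ≤ p. If |t| is odd, t ∉ L immediately, so assume |vy| is even (hence |vy| ≥ 2) and |t|/2 = 2p − |vy|/2, which satisfies p ≤ |t|/2 ≤ 2p − 1.

Case 1 (vxy inside A₁B₁): t = a^(p−j) b^(p−l) a^p b^p with j + l = |vy|. The second half of t has length < 2p, so it is a suffix of the trailing a^p b^p and ends in b; the first half is a^(p−j) b^(p−l) a^((j+l)/2), which ends in a because (j+l)/2 ≥ 1. The halves differ, so t ∉ L.

Case 2 (vxy inside B₁A₂, straddling the middle): t = a^p b^(p−j) a^(p−l) b^p with j + l = |vy|. If t = ww, then w is a prefix of t of length ≥ p, so w begins with a^p; and w is a suffix of t of length ≥ p, so w ends with b^p. That forces |w| ≥ 2p, contradicting |w| = |t|/2 ≤ 2p − 1. So t ∉ L.

Case 3 (vxy inside A₂B₂): t = a^p b^p a^(p−j) b^(p−l) with j + l = |vy|. The first half of t is a prefix of a^p b^p, so it begins with a; the second half is b^((j+l)/2) a^(p−j) b^(p−l), which begins with b. The halves differ, so t ∉ L.

In every case uv⁰xy⁰z = uxz ∉ L.

This contradicts the CFL pumping lemma, which requires uv^i xy^i z ∈ L for all i ≥ 0.
Hence L = {ww : w ∈ {a,b}*} is not context-free. ∎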